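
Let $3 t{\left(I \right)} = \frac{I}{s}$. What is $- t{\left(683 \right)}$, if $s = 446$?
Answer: $- \frac{683}{1338} \approx -0.51046$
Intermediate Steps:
$t{\left(I \right)} = \frac{I}{1338}$ ($t{\left(I \right)} = \frac{I \frac{1}{446}}{3} = \frac{\frac{1}{446} I}{3} = \frac{I}{1338}$)
$- t{\left(683 \right)} = - \frac{683}{1338}$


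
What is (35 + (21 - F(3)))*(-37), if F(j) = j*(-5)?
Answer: -2627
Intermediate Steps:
F(j) = -5*j
(35 + (21 - F(3)))*(-37) = (35 + (21 - (-5)*3))*(-37) = (35 + (21 - 1*(-15)))*(-37) = (35 + (21 + 15))*(-37) = (35 + 36)*(-37) = 71*(-37) = -2627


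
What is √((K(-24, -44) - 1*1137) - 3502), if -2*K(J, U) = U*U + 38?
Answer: I*√5626 ≈ 75.007*I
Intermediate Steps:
K(J, U) = -19 - U²/2 (K(J, U) = -(U*U + 38)/2 = -(U² + 38)/2 = -(38 + U²)/2 = -19 - U²/2)
√((K(-24, -44) - 1*1137) - 3502) = √(((-19 - ½*(-44)²) - 1*1137) - 3502) = √(((-19 - ½*1936) - 1137) - 3502) = √(((-19 - 968) - 1137) - 3502) = √((-987 - 1137) - 3502) = √(-2124 - 3502) = √(-5626) = I*√5626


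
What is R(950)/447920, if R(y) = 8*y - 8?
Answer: 949/55990 ≈ 0.016949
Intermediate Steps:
R(y) = -8 + 8*y
R(950)/447920 = (-8 + 8*950)/447920 = (-8 + 7600)*(1/447920) = 7592*(1/447920) = 949/55990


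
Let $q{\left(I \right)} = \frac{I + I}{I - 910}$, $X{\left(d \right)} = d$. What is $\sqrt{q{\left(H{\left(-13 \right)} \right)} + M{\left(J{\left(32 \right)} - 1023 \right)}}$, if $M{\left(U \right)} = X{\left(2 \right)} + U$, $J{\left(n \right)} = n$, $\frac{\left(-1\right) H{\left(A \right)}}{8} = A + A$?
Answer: $\frac{i \sqrt{80157}}{9} \approx 31.458 i$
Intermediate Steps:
$H{\left(A \right)} = - 16 A$ ($H{\left(A \right)} = - 8 \left(A + A\right) = - 8 \cdot 2 A = - 16 A$)
$q{\left(I \right)} = \frac{2 I}{-910 + I}$
$M{\left(U \right)} = 2 + U$
$\sqrt{q{\left(H{\left(-13 \right)} \right)} + M{\left(J{\left(32 \right)} - 1023 \right)}} = \sqrt{\frac{2 \left(\left(-16\right) \left(-13\right)\right)}{-910 - -208} + \left(2 + \left(32 - 1023\right)\right)} = \sqrt{2 \cdot 208 \frac{1}{-910 + 208} + \left(2 - 991\right)} = \sqrt{2 \cdot 208 \frac{1}{-702} - 989} = \sqrt{2 \cdot 208 \left(- \frac{1}{702}\right) - 989} = \sqrt{- \frac{16}{27} - 989} = \sqrt{- \frac{26719}{27}} = \frac{i \sqrt{80157}}{9}$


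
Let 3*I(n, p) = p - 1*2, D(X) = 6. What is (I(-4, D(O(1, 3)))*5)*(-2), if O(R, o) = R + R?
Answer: -40/3 ≈ -13.333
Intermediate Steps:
O(R, o) = 2*R
I(n, p) = -⅔ + p/3 (I(n, p) = (p - 1*2)/3 = (p - 2)/3 = (-2 + p)/3 = -⅔ + p/3)
(I(-4, D(O(1, 3)))*5)*(-2) = ((-⅔ + (⅓)*6)*5)*(-2) = ((-⅔ + 2)*5)*(-2) = ((4/3)*5)*(-2) = (20/3)*(-2) = -40/3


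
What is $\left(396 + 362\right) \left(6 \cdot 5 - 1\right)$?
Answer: $21982$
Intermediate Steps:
$\left(396 + 362\right) \left(6 \cdot 5 - 1\right) = 758 \left(30 - 1\right) = 758 \cdot 29 = 21982$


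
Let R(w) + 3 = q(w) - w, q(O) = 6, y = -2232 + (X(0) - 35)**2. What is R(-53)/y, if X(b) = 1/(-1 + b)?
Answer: -7/117 ≈ -0.059829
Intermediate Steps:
y = -936 (y = -2232 + (1/(-1 + 0) - 35)**2 = -2232 + (1/(-1) - 35)**2 = -2232 + (-1 - 35)**2 = -2232 + (-36)**2 = -2232 + 1296 = -936)
R(w) = 3 - w (R(w) = -3 + (6 - w) = 3 - w)
R(-53)/y = (3 - 1*(-53))/(-936) = (3 + 53)*(-1/936) = 56*(-1/936) = -7/117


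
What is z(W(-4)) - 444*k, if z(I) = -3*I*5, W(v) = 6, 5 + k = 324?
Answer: -141726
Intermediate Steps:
k = 319 (k = -5 + 324 = 319)
z(I) = -15*I
z(W(-4)) - 444*k = -15*6 - 444*319 = -90 - 141636 = -141726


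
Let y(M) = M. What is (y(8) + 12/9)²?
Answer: 784/9 ≈ 87.111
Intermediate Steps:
(y(8) + 12/9)² = (8 + 12/9)² = (8 + 12*(⅑))² = (8 + 4/3)² = (28/3)² = 784/9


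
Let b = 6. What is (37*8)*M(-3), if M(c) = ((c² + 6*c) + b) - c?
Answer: 0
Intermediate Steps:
M(c) = 6 + c² + 5*c (M(c) = ((c² + 6*c) + 6) - c = (6 + c² + 6*c) - c = 6 + c² + 5*c)
(37*8)*M(-3) = (37*8)*(6 + (-3)² + 5*(-3)) = 296*(6 + 9 - 15) = 296*0 = 0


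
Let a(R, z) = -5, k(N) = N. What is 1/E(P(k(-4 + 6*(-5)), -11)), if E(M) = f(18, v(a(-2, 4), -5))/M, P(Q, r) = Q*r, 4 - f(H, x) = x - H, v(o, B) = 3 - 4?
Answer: 374/23 ≈ 16.261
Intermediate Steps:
v(o, B) = -1
f(H, x) = 4 + H - x (f(H, x) = 4 - (x - H) = 4 + (H - x) = 4 + H - x)
E(M) = 23/M (E(M) = (4 + 18 - 1*(-1))/M = (4 + 18 + 1)/M = 23/M)
1/E(P(k(-4 + 6*(-5)), -11)) = 1/(23/(((-4 + 6*(-5))*(-11)))) = 1/(23/(((-4 - 30)*(-11)))) = 1/(23/((-34*(-11)))) = 1/(23/374) = 374/23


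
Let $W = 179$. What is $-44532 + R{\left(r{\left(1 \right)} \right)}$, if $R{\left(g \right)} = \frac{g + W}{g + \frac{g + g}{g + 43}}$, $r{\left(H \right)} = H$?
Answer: $- \frac{1020276}{23} \approx -44360.0$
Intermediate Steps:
$R{\left(g \right)} = \frac{179 + g}{g + \frac{2 g}{43 + g}}$ ($R{\left(g \right)} = \frac{g + 179}{g + \frac{g + g}{g + 43}} = \frac{179 + g}{g + \frac{2 g}{43 + g}}$)
$-44532 + R{\left(r{\left(1 \right)} \right)} = -44532 + \frac{7697 + 1^{2} + 222 \cdot 1}{1 \left(45 + 1\right)} = -44532 + 1 \cdot \frac{1}{46} \left(7697 + 1 + 222\right) = -44532 + 1 \cdot \frac{1}{46} \cdot 7920 = -44532 + \frac{3960}{23} = - \frac{1020276}{23}$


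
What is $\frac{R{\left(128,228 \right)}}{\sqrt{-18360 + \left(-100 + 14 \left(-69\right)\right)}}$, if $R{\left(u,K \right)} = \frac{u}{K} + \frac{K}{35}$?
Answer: $- \frac{7058 i \sqrt{19426}}{19377435} \approx - 0.050766 i$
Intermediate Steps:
$R{\left(u,K \right)} = \frac{K}{35} + \frac{u}{K}$ ($R{\left(u,K \right)} = \frac{u}{K} + K \frac{1}{35} = \frac{u}{K} + \frac{K}{35} = \frac{K}{35} + \frac{u}{K}$)
$\frac{R{\left(128,228 \right)}}{\sqrt{-18360 + \left(-100 + 14 \left(-69\right)\right)}} = \frac{\frac{1}{35} \cdot 228 + \frac{128}{228}}{\sqrt{-18360 + \left(-100 + 14 \left(-69\right)\right)}} = \frac{\frac{228}{35} + 128 \cdot \frac{1}{228}}{\sqrt{-18360 - 1066}} = \frac{\frac{228}{35} + \frac{32}{57}}{\sqrt{-18360 - 1066}} = \frac{14116}{1995 \sqrt{-19426}} = \frac{14116}{1995 i \sqrt{19426}} = \frac{14116 \left(- \frac{i \sqrt{19426}}{19426}\right)}{1995} = - \frac{7058 i \sqrt{19426}}{19377435}$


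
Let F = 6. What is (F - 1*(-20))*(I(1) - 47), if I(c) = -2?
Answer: -1274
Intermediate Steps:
(F - 1*(-20))*(I(1) - 47) = (6 - 1*(-20))*(-2 - 47) = (6 + 20)*(-49) = 26*(-49) = -1274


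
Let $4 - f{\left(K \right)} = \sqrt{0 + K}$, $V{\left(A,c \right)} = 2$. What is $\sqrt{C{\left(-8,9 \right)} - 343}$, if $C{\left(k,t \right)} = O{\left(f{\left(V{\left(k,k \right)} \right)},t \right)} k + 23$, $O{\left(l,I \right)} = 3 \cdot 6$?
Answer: $4 i \sqrt{29} \approx 21.541 i$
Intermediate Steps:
$f{\left(K \right)} = 4 - \sqrt{K}$ ($f{\left(K \right)} = 4 - \sqrt{0 + K} = 4 - \sqrt{K}$)
$O{\left(l,I \right)} = 18$
$C{\left(k,t \right)} = 23 + 18 k$ ($C{\left(k,t \right)} = 18 k + 23 = 23 + 18 k$)
$\sqrt{C{\left(-8,9 \right)} - 343} = \sqrt{\left(23 + 18 \left(-8\right)\right) - 343} = \sqrt{\left(23 - 144\right) - 343} = \sqrt{-121 - 343} = \sqrt{-464} = 4 i \sqrt{29}$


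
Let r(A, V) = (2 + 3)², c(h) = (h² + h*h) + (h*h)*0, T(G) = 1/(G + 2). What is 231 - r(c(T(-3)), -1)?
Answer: 206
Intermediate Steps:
T(G) = 1/(2 + G)
c(h) = 2*h² (c(h) = (h² + h²) + h²*0 = 2*h² + 0 = 2*h²)
r(A, V) = 25 (r(A, V) = 5² = 25)
231 - r(c(T(-3)), -1) = 231 - 1*25 = 231 - 25 = 206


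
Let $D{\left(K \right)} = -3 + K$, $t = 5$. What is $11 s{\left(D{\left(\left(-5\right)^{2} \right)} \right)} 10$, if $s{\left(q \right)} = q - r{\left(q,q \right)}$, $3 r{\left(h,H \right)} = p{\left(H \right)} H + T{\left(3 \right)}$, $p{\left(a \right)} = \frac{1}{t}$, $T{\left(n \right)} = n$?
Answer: $\frac{6446}{3} \approx 2148.7$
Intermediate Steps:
$p{\left(a \right)} = \frac{1}{5}$
$r{\left(h,H \right)} = 1 + \frac{H}{15}$ ($r{\left(h,H \right)} = \frac{\frac{H}{5} + 3}{3} = \frac{3 + \frac{H}{5}}{3} = 1 + \frac{H}{15}$)
$s{\left(q \right)} = -1 + \frac{14 q}{15}$ ($s{\left(q \right)} = q - \left(1 + \frac{q}{15}\right) = -1 + \frac{14 q}{15}$)
$11 s{\left(D{\left(\left(-5\right)^{2} \right)} \right)} 10 = 11 \left(-1 + \frac{14 \left(-3 + \left(-5\right)^{2}\right)}{15}\right) 10 = 11 \left(-1 + \frac{14 \left(-3 + 25\right)}{15}\right) 10 = 11 \left(-1 + \frac{14}{15} \cdot 22\right) 10 = 11 \left(-1 + \frac{308}{15}\right) 10 = 11 \cdot \frac{293}{15} \cdot 10 = \frac{3223}{15} \cdot 10 = \frac{6446}{3}$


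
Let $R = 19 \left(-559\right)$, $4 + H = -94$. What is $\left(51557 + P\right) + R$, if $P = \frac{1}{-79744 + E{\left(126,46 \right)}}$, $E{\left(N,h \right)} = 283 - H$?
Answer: $\frac{3248803767}{79363} \approx 40936.0$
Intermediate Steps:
$H = -98$ ($H = -4 - 94 = -98$)
$E{\left(N,h \right)} = 381$ ($E{\left(N,h \right)} = 283 - -98 = 283 + 98 = 381$)
$P = - \frac{1}{79363}$ ($P = \frac{1}{-79744 + 381} = \frac{1}{-79363} = - \frac{1}{79363} \approx -1.26 \cdot 10^{-5}$)
$R = -10621$
$\left(51557 + P\right) + R = \left(51557 - \frac{1}{79363}\right) - 10621 = \frac{4091718190}{79363} - 10621 = \frac{3248803767}{79363}$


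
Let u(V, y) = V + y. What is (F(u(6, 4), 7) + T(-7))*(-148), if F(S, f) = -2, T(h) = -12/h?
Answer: 296/7 ≈ 42.286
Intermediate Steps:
(F(u(6, 4), 7) + T(-7))*(-148) = (-2 - 12/(-7))*(-148) = (-2 - 12*(-⅐))*(-148) = (-2 + 12/7)*(-148) = -2/7*(-148) = 296/7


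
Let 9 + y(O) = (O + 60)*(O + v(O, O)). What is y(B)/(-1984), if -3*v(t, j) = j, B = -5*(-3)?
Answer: -741/1984 ≈ -0.37349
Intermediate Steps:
B = 15
v(t, j) = -j/3
y(O) = -9 + 2*O*(60 + O)/3 (y(O) = -9 + (O + 60)*(O - O/3) = -9 + (60 + O)*(2*O/3) = -9 + 2*O*(60 + O)/3)
y(B)/(-1984) = (-9 + 40*15 + (2/3)*15**2)/(-1984) = (-9 + 600 + (2/3)*225)*(-1/1984) = (-9 + 600 + 150)*(-1/1984) = 741*(-1/1984) = -741/1984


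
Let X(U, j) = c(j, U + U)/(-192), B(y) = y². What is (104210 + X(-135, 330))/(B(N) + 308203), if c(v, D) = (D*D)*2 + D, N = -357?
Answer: 3310465/13940864 ≈ 0.23746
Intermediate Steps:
c(v, D) = D + 2*D² (c(v, D) = D²*2 + D = 2*D² + D = D + 2*D²)
X(U, j) = -U*(1 + 4*U)/96 (X(U, j) = ((U + U)*(1 + 2*(U + U)))/(-192) = ((2*U)*(1 + 2*(2*U)))*(-1/192) = ((2*U)*(1 + 4*U))*(-1/192) = (2*U*(1 + 4*U))*(-1/192) = -U*(1 + 4*U)/96)
(104210 + X(-135, 330))/(B(N) + 308203) = (104210 - 1/96*(-135)*(1 + 4*(-135)))/((-357)² + 308203) = (104210 - 1/96*(-135)*(1 - 540))/(127449 + 308203) = (104210 - 1/96*(-135)*(-539))/435652 = (104210 - 24255/32)*(1/435652) = (3310465/32)*(1/435652) = 3310465/13940864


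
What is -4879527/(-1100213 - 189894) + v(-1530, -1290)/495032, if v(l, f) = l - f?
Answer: 301901548023/79830531053 ≈ 3.7818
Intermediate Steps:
-4879527/(-1100213 - 189894) + v(-1530, -1290)/495032 = -4879527/(-1100213 - 189894) + (-1530 - 1*(-1290))/495032 = -4879527/(-1290107) + (-1530 + 1290)*(1/495032) = -4879527*(-1/1290107) - 240*1/495032 = 4879527/1290107 - 30/61879 = 301901548023/79830531053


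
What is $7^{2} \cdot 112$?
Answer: $5488$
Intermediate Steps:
$7^{2} \cdot 112 = 49 \cdot 112 = 5488$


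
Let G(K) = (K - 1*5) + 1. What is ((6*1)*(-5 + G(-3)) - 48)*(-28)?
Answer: 3360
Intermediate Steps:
G(K) = -4 + K (G(K) = (K - 5) + 1 = (-5 + K) + 1 = -4 + K)
((6*1)*(-5 + G(-3)) - 48)*(-28) = ((6*1)*(-5 + (-4 - 3)) - 48)*(-28) = (6*(-5 - 7) - 48)*(-28) = (6*(-12) - 48)*(-28) = (-72 - 48)*(-28) = -120*(-28) = 3360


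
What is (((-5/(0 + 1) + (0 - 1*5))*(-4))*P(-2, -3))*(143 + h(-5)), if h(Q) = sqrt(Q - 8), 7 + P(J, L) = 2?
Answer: -28600 - 200*I*sqrt(13) ≈ -28600.0 - 721.11*I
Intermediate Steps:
P(J, L) = -5 (P(J, L) = -7 + 2 = -5)
h(Q) = sqrt(-8 + Q)
(((-5/(0 + 1) + (0 - 1*5))*(-4))*P(-2, -3))*(143 + h(-5)) = (((-5/(0 + 1) + (0 - 1*5))*(-4))*(-5))*(143 + sqrt(-8 - 5)) = (((-5/1 + (0 - 5))*(-4))*(-5))*(143 + sqrt(-13)) = (((-5*1 - 5)*(-4))*(-5))*(143 + I*sqrt(13)) = (((-5 - 5)*(-4))*(-5))*(143 + I*sqrt(13)) = (-10*(-4)*(-5))*(143 + I*sqrt(13)) = (40*(-5))*(143 + I*sqrt(13)) = -200*(143 + I*sqrt(13)) = -28600 - 200*I*sqrt(13)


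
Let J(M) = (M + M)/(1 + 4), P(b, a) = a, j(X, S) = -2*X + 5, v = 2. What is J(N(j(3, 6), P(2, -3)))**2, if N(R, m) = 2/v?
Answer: 4/25 ≈ 0.16000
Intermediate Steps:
j(X, S) = 5 - 2*X
N(R, m) = 1 (N(R, m) = 2/2 = 2*(1/2) = 1)
J(M) = 2*M/5 (J(M) = (2*M)/5 = (2*M)*(1/5) = 2*M/5)
J(N(j(3, 6), P(2, -3)))**2 = ((2/5)*1)**2 = (2/5)**2 = 4/25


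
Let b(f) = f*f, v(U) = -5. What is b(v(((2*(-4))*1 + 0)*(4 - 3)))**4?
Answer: 390625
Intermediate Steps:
b(f) = f**2
b(v(((2*(-4))*1 + 0)*(4 - 3)))**4 = ((-5)**2)**4 = 25**4 = 390625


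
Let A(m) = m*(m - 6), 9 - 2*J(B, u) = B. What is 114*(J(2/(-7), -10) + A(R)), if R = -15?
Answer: 255075/7 ≈ 36439.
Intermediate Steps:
J(B, u) = 9/2 - B/2
A(m) = m*(-6 + m)
114*(J(2/(-7), -10) + A(R)) = 114*((9/2 - 1/(-7)) - 15*(-6 - 15)) = 114*((9/2 - (-1)/7) - 15*(-21)) = 114*((9/2 - ½*(-2/7)) + 315) = 114*((9/2 + ⅐) + 315) = 114*(65/14 + 315) = 114*(4475/14) = 255075/7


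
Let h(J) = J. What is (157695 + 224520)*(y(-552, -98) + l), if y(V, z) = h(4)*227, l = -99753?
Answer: -37780041675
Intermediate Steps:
y(V, z) = 908 (y(V, z) = 4*227 = 908)
(157695 + 224520)*(y(-552, -98) + l) = (157695 + 224520)*(908 - 99753) = 382215*(-98845) = -37780041675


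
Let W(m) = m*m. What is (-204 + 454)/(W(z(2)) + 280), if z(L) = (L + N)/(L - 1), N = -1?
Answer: 250/281 ≈ 0.88968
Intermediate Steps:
z(L) = 1 (z(L) = (L - 1)/(L - 1) = (-1 + L)/(-1 + L) = 1)
W(m) = m²
(-204 + 454)/(W(z(2)) + 280) = (-204 + 454)/(1² + 280) = 250/(1 + 280) = 250/281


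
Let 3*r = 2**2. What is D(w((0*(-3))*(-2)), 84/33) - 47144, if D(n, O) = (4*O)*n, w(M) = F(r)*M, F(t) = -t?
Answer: -47144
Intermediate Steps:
r = 4/3 (r = (1/3)*2**2 = (1/3)*4 = 4/3 ≈ 1.3333)
w(M) = -4*M/3 (w(M) = (-1*4/3)*M = -4*M/3)
D(n, O) = 4*O*n
D(w((0*(-3))*(-2)), 84/33) - 47144 = 4*(84/33)*(-4*0*(-3)*(-2)/3) - 47144 = 4*(84*(1/33))*(-0*(-2)) - 47144 = 4*(28/11)*(-4/3*0) - 47144 = 4*(28/11)*0 - 47144 = 0 - 47144 = -47144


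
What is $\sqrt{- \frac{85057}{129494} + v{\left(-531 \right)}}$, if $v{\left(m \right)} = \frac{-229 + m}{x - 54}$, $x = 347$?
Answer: $\frac{i \sqrt{4679625982839622}}{37941742} \approx 1.803 i$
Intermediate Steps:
$v{\left(m \right)} = - \frac{229}{293} + \frac{m}{293}$ ($v{\left(m \right)} = \frac{-229 + m}{347 - 54} = \frac{-229 + m}{293} = \left(-229 + m\right) \frac{1}{293} = - \frac{229}{293} + \frac{m}{293}$)
$\sqrt{- \frac{85057}{129494} + v{\left(-531 \right)}} = \sqrt{- \frac{85057}{129494} + \left(- \frac{229}{293} + \frac{1}{293} \left(-531\right)\right)} = \sqrt{\left(-85057\right) \frac{1}{129494} - \frac{760}{293}} = \sqrt{- \frac{85057}{129494} - \frac{760}{293}} = \sqrt{- \frac{123337141}{37941742}} = \frac{i \sqrt{4679625982839622}}{37941742}$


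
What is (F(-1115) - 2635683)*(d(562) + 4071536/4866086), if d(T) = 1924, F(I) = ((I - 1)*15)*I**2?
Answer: -97477383876758521500/2433043 ≈ -4.0064e+13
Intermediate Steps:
F(I) = I**2*(-15 + 15*I) (F(I) = ((-1 + I)*15)*I**2 = (-15 + 15*I)*I**2 = I**2*(-15 + 15*I))
(F(-1115) - 2635683)*(d(562) + 4071536/4866086) = (15*(-1115)**2*(-1 - 1115) - 2635683)*(1924 + 4071536/4866086) = (15*1243225*(-1116) - 2635683)*(1924 + 4071536*(1/4866086)) = (-20811586500 - 2635683)*(1924 + 2035768/2433043) = -20814222183*4683210500/2433043 = -97477383876758521500/2433043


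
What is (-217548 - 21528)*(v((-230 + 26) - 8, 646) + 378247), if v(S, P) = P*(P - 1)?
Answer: -190045576692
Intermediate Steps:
v(S, P) = P*(-1 + P)
(-217548 - 21528)*(v((-230 + 26) - 8, 646) + 378247) = (-217548 - 21528)*(646*(-1 + 646) + 378247) = -239076*(646*645 + 378247) = -239076*(416670 + 378247) = -239076*794917 = -190045576692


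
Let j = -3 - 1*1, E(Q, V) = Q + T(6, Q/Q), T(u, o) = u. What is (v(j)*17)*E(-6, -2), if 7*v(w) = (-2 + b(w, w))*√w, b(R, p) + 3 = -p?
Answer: 0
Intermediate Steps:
b(R, p) = -3 - p
E(Q, V) = 6 + Q (E(Q, V) = Q + 6 = 6 + Q)
j = -4 (j = -3 - 1 = -4)
v(w) = √w*(-5 - w)/7 (v(w) = ((-2 + (-3 - w))*√w)/7 = ((-5 - w)*√w)/7 = (√w*(-5 - w))/7 = √w*(-5 - w)/7)
(v(j)*17)*E(-6, -2) = ((√(-4)*(-5 - 1*(-4))/7)*17)*(6 - 6) = (((2*I)*(-5 + 4)/7)*17)*0 = (((⅐)*(2*I)*(-1))*17)*0 = (-2*I/7*17)*0 = -34*I/7*0 = 0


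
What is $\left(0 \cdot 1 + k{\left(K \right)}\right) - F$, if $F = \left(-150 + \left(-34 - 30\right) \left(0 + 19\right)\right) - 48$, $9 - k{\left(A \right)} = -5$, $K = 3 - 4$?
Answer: $1428$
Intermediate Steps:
$K = -1$
$k{\left(A \right)} = 14$ ($k{\left(A \right)} = 9 - -5 = 9 + 5 = 14$)
$F = -1414$ ($F = \left(-150 - 1216\right) - 48 = -1366 - 48 = -1414$)
$\left(0 \cdot 1 + k{\left(K \right)}\right) - F = \left(0 \cdot 1 + 14\right) - -1414 = \left(0 + 14\right) + 1414 = 14 + 1414 = 1428$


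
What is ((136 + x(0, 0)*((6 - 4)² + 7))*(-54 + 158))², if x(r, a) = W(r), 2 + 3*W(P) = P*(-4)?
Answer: 1611540736/9 ≈ 1.7906e+8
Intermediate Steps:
W(P) = -⅔ - 4*P/3 (W(P) = -⅔ + (P*(-4))/3 = -⅔ + (-4*P)/3 = -⅔ - 4*P/3)
x(r, a) = -⅔ - 4*r/3
((136 + x(0, 0)*((6 - 4)² + 7))*(-54 + 158))² = ((136 + (-⅔ - 4/3*0)*((6 - 4)² + 7))*(-54 + 158))² = ((136 + (-⅔ + 0)*(2² + 7))*104)² = ((136 - 2*(4 + 7)/3)*104)² = ((136 - ⅔*11)*104)² = ((136 - 22/3)*104)² = ((386/3)*104)² = (40144/3)² = 1611540736/9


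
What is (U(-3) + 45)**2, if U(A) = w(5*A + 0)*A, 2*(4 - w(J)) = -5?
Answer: 2601/4 ≈ 650.25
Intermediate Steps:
w(J) = 13/2 (w(J) = 4 - 1/2*(-5) = 4 + 5/2 = 13/2)
U(A) = 13*A/2
(U(-3) + 45)**2 = ((13/2)*(-3) + 45)**2 = (-39/2 + 45)**2 = (51/2)**2 = 2601/4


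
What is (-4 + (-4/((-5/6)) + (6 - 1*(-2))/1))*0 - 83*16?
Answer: -1328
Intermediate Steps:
(-4 + (-4/((-5/6)) + (6 - 1*(-2))/1))*0 - 83*16 = (-4 + (-4/((-5*⅙)) + (6 + 2)*1))*0 - 1328 = (-4 + (-4/(-⅚) + 8*1))*0 - 1328 = (-4 + (-4*(-6/5) + 8))*0 - 1328 = (-4 + (24/5 + 8))*0 - 1328 = (-4 + 64/5)*0 - 1328 = (44/5)*0 - 1328 = 0 - 1328 = -1328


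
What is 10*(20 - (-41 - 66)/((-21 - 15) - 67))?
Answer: 19530/103 ≈ 189.61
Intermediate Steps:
10*(20 - (-41 - 66)/((-21 - 15) - 67)) = 10*(20 - (-107)/(-36 - 67)) = 10*(20 - (-107)/(-103)) = 10*(20 - (-107)*(-1)/103) = 10*(20 - 1*107/103) = 10*(20 - 107/103) = 10*(1953/103) = 19530/103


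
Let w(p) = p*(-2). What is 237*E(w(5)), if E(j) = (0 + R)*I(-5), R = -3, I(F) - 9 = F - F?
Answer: -6399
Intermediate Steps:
I(F) = 9 (I(F) = 9 + (F - F) = 9 + 0 = 9)
w(p) = -2*p
E(j) = -27 (E(j) = (0 - 3)*9 = -3*9 = -27)
237*E(w(5)) = 237*(-27) = -6399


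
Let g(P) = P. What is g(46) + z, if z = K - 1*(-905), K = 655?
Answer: 1606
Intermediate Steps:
z = 1560 (z = 655 - 1*(-905) = 655 + 905 = 1560)
g(46) + z = 46 + 1560 = 1606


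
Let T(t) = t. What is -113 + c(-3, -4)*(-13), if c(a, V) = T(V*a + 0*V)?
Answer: -269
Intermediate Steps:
c(a, V) = V*a (c(a, V) = V*a + 0*V = V*a + 0 = V*a)
-113 + c(-3, -4)*(-13) = -113 - 4*(-3)*(-13) = -113 + 12*(-13) = -113 - 156 = -269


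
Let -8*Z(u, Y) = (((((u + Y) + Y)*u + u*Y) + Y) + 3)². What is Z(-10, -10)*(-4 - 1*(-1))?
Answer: 463347/8 ≈ 57918.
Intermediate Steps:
Z(u, Y) = -(3 + Y + Y*u + u*(u + 2*Y))²/8 (Z(u, Y) = -(((((u + Y) + Y)*u + u*Y) + Y) + 3)²/8 = -(((((Y + u) + Y)*u + Y*u) + Y) + 3)²/8 = -((((u + 2*Y)*u + Y*u) + Y) + 3)²/8 = -(((u*(u + 2*Y) + Y*u) + Y) + 3)²/8 = -(((Y*u + u*(u + 2*Y)) + Y) + 3)²/8 = -((Y + Y*u + u*(u + 2*Y)) + 3)²/8 = -(3 + Y + Y*u + u*(u + 2*Y))²/8)
Z(-10, -10)*(-4 - 1*(-1)) = (-(3 - 10 + (-10)² + 3*(-10)*(-10))²/8)*(-4 - 1*(-1)) = (-(3 - 10 + 100 + 300)²/8)*(-4 + 1) = -⅛*393²*(-3) = -⅛*154449*(-3) = -154449/8*(-3) = 463347/8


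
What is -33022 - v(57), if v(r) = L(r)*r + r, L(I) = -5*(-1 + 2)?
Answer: -32794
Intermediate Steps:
L(I) = -5 (L(I) = -5*1 = -5)
v(r) = -4*r (v(r) = -5*r + r = -4*r)
-33022 - v(57) = -33022 - (-4)*57 = -33022 - 1*(-228) = -33022 + 228 = -32794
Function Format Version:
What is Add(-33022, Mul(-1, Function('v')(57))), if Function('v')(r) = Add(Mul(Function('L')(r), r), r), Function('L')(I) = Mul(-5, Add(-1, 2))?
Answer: -32794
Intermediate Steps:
Function('L')(I) = -5 (Function('L')(I) = Mul(-5, 1) = -5)
Function('v')(r) = Mul(-4, r) (Function('v')(r) = Add(Mul(-5, r), r) = Mul(-4, r))
Add(-33022, Mul(-1, Function('v')(57))) = Add(-33022, Mul(-1, Mul(-4, 57))) = Add(-33022, Mul(-1, -228)) = Add(-33022, 228) = -32794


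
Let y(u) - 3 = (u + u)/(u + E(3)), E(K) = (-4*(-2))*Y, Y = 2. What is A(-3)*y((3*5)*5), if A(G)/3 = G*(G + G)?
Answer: 22842/91 ≈ 251.01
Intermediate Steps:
A(G) = 6*G² (A(G) = 3*(G*(G + G)) = 3*(G*(2*G)) = 3*(2*G²) = 6*G²)
E(K) = 16 (E(K) = -4*(-2)*2 = 8*2 = 16)
y(u) = 3 + 2*u/(16 + u) (y(u) = 3 + (u + u)/(u + 16) = 3 + (2*u)/(16 + u) = 3 + 2*u/(16 + u))
A(-3)*y((3*5)*5) = (6*(-3)²)*((48 + 5*((3*5)*5))/(16 + (3*5)*5)) = (6*9)*((48 + 5*(15*5))/(16 + 15*5)) = 54*((48 + 5*75)/(16 + 75)) = 54*((48 + 375)/91) = 54*((1/91)*423) = 54*(423/91) = 22842/91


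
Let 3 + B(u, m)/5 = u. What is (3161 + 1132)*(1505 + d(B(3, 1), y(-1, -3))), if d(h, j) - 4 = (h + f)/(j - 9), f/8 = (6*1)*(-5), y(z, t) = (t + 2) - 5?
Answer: 6546825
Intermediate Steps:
y(z, t) = -3 + t (y(z, t) = (2 + t) - 5 = -3 + t)
f = -240 (f = 8*((6*1)*(-5)) = 8*(6*(-5)) = 8*(-30) = -240)
B(u, m) = -15 + 5*u
d(h, j) = 4 + (-240 + h)/(-9 + j) (d(h, j) = 4 + (h - 240)/(j - 9) = 4 + (-240 + h)/(-9 + j))
(3161 + 1132)*(1505 + d(B(3, 1), y(-1, -3))) = (3161 + 1132)*(1505 + (-276 + (-15 + 5*3) + 4*(-3 - 3))/(-9 + (-3 - 3))) = 4293*(1505 + (-276 + (-15 + 15) + 4*(-6))/(-9 - 6)) = 4293*(1505 + (-276 + 0 - 24)/(-15)) = 4293*(1505 - 1/15*(-300)) = 4293*(1505 + 20) = 4293*1525 = 6546825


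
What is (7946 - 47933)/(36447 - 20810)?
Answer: -39987/15637 ≈ -2.5572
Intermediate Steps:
(7946 - 47933)/(36447 - 20810) = -39987/15637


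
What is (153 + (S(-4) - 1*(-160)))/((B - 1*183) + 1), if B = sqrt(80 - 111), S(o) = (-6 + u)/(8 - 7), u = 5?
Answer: -56784/33155 - 312*I*sqrt(31)/33155 ≈ -1.7127 - 0.052395*I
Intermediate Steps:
S(o) = -1 (S(o) = (-6 + 5)/(8 - 7) = -1/1 = -1*1 = -1)
B = I*sqrt(31) (B = sqrt(-31) = I*sqrt(31) ≈ 5.5678*I)
(153 + (S(-4) - 1*(-160)))/((B - 1*183) + 1) = (153 + (-1 - 1*(-160)))/((I*sqrt(31) - 1*183) + 1) = (153 + (-1 + 160))/((I*sqrt(31) - 183) + 1) = (153 + 159)/((-183 + I*sqrt(31)) + 1) = 312/(-182 + I*sqrt(31))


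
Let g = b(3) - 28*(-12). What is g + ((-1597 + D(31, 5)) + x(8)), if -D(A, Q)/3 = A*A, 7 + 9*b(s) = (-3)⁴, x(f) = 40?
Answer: -36862/9 ≈ -4095.8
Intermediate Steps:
b(s) = 74/9 (b(s) = -7/9 + (⅑)*(-3)⁴ = -7/9 + (⅑)*81 = -7/9 + 9 = 74/9)
D(A, Q) = -3*A² (D(A, Q) = -3*A*A = -3*A²)
g = 3098/9 (g = 74/9 - 28*(-12) = 74/9 + 336 = 3098/9 ≈ 344.22)
g + ((-1597 + D(31, 5)) + x(8)) = 3098/9 + ((-1597 - 3*31²) + 40) = 3098/9 + ((-1597 - 3*961) + 40) = 3098/9 + ((-1597 - 2883) + 40) = 3098/9 + (-4480 + 40) = 3098/9 - 4440 = -36862/9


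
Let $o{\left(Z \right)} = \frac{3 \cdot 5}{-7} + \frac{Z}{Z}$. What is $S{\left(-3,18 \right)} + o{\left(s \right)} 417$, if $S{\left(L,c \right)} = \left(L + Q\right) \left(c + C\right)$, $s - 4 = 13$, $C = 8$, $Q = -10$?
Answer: $- \frac{5702}{7} \approx -814.57$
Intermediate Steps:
$s = 17$ ($s = 4 + 13 = 17$)
$S{\left(L,c \right)} = \left(-10 + L\right) \left(8 + c\right)$ ($S{\left(L,c \right)} = \left(L - 10\right) \left(c + 8\right) = \left(-10 + L\right) \left(8 + c\right)$)
$o{\left(Z \right)} = - \frac{8}{7}$ ($o{\left(Z \right)} = 15 \left(- \frac{1}{7}\right) + 1 = - \frac{15}{7} + 1 = - \frac{8}{7}$)
$S{\left(-3,18 \right)} + o{\left(s \right)} 417 = \left(-80 - 180 + 8 \left(-3\right) - 54\right) - \frac{3336}{7} = \left(-80 - 180 - 24 - 54\right) - \frac{3336}{7} = -338 - \frac{3336}{7} = - \frac{5702}{7}$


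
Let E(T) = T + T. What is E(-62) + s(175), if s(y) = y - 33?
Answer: 18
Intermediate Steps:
E(T) = 2*T
s(y) = -33 + y
E(-62) + s(175) = 2*(-62) + (-33 + 175) = -124 + 142 = 18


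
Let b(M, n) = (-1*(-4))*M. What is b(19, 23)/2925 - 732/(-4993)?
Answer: 2520568/14604525 ≈ 0.17259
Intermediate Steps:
b(M, n) = 4*M
b(19, 23)/2925 - 732/(-4993) = (4*19)/2925 - 732/(-4993) = 76*(1/2925) - 732*(-1/4993) = 76/2925 + 732/4993 = 2520568/14604525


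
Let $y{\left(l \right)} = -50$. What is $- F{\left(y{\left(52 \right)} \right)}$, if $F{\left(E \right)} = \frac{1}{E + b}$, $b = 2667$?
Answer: $- \frac{1}{2617} \approx -0.00038212$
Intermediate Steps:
$F{\left(E \right)} = \frac{1}{2667 + E}$ ($F{\left(E \right)} = \frac{1}{E + 2667} = \frac{1}{2667 + E}$)
$- F{\left(y{\left(52 \right)} \right)} = - \frac{1}{2667 - 50} = - \frac{1}{2617}$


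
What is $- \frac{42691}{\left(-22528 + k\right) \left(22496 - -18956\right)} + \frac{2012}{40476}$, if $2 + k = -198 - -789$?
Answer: $\frac{152622650171}{3067458238644} \approx 0.049755$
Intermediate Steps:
$k = 589$ ($k = -2 - -591 = -2 + \left(-198 + 789\right) = -2 + 591 = 589$)
$- \frac{42691}{\left(-22528 + k\right) \left(22496 - -18956\right)} + \frac{2012}{40476} = - \frac{42691}{\left(-22528 + 589\right) \left(22496 - -18956\right)} + \frac{2012}{40476} = - \frac{42691}{\left(-21939\right) \left(22496 + 18956\right)} + 2012 \cdot \frac{1}{40476} = - \frac{42691}{\left(-21939\right) 41452} + \frac{503}{10119} = - \frac{42691}{-909415428} + \frac{503}{10119} = \left(-42691\right) \left(- \frac{1}{909415428}\right) + \frac{503}{10119} = \frac{42691}{909415428} + \frac{503}{10119} = \frac{152622650171}{3067458238644}$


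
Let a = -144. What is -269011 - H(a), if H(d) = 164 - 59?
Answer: -269116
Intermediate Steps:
H(d) = 105
-269011 - H(a) = -269011 - 1*105 = -269011 - 105 = -269116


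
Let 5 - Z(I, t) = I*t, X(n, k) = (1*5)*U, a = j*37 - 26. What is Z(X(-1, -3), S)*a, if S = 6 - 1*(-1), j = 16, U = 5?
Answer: -96220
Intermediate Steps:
S = 7 (S = 6 + 1 = 7)
a = 566 (a = 16*37 - 26 = 592 - 26 = 566)
X(n, k) = 25 (X(n, k) = (1*5)*5 = 5*5 = 25)
Z(I, t) = 5 - I*t
Z(X(-1, -3), S)*a = (5 - 1*25*7)*566 = (5 - 175)*566 = -170*566 = -96220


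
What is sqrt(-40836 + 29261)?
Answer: 5*I*sqrt(463) ≈ 107.59*I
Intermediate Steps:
sqrt(-40836 + 29261) = sqrt(-11575) = 5*I*sqrt(463)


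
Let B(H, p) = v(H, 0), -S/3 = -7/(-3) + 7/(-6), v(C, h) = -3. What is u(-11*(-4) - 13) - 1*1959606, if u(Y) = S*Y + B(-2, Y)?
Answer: -3919435/2 ≈ -1.9597e+6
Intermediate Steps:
S = -7/2 (S = -3*(-7/(-3) + 7/(-6)) = -3*(-7*(-⅓) + 7*(-⅙)) = -3*(7/3 - 7/6) = -3*7/6 = -7/2 ≈ -3.5000)
B(H, p) = -3
u(Y) = -3 - 7*Y/2 (u(Y) = -7*Y/2 - 3 = -3 - 7*Y/2)
u(-11*(-4) - 13) - 1*1959606 = (-3 - 7*(-11*(-4) - 13)/2) - 1*1959606 = (-3 - 7*(44 - 13)/2) - 1959606 = (-3 - 7/2*31) - 1959606 = (-3 - 217/2) - 1959606 = -223/2 - 1959606 = -3919435/2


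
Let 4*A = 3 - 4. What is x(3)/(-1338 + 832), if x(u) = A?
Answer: 1/2024 ≈ 0.00049407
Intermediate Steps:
A = -¼ (A = (3 - 4)/4 = (¼)*(-1) = -¼ ≈ -0.25000)
x(u) = -¼
x(3)/(-1338 + 832) = -1/(4*(-1338 + 832)) = -¼/(-506) = -¼*(-1/506) = 1/2024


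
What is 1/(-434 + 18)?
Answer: -1/416 ≈ -0.0024038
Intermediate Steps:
1/(-434 + 18) = 1/(-416) = -1/416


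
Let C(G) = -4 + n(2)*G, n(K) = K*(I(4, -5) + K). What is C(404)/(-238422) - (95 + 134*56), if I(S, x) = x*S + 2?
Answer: -905877923/119211 ≈ -7598.9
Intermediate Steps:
I(S, x) = 2 + S*x (I(S, x) = S*x + 2 = 2 + S*x)
n(K) = K*(-18 + K) (n(K) = K*((2 + 4*(-5)) + K) = K*((2 - 20) + K) = K*(-18 + K))
C(G) = -4 - 32*G (C(G) = -4 + (2*(-18 + 2))*G = -4 + (2*(-16))*G = -4 - 32*G)
C(404)/(-238422) - (95 + 134*56) = (-4 - 32*404)/(-238422) - (95 + 134*56) = (-4 - 12928)*(-1/238422) - (95 + 7504) = -12932*(-1/238422) - 1*7599 = 6466/119211 - 7599 = -905877923/119211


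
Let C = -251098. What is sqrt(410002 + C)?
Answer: 6*sqrt(4414) ≈ 398.63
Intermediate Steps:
sqrt(410002 + C) = sqrt(410002 - 251098) = sqrt(158904) = 6*sqrt(4414)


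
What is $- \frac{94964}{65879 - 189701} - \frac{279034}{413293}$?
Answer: $\frac{2348704252}{25587382923} \approx 0.091792$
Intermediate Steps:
$- \frac{94964}{65879 - 189701} - \frac{279034}{413293} = - \frac{94964}{-123822} - \frac{279034}{413293} = \left(-94964\right) \left(- \frac{1}{123822}\right) - \frac{279034}{413293} = \frac{47482}{61911} - \frac{279034}{413293} = \frac{2348704252}{25587382923}$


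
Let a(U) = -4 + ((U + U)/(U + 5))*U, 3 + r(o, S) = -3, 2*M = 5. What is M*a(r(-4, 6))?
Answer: -190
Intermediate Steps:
M = 5/2 (M = (1/2)*5 = 5/2 ≈ 2.5000)
r(o, S) = -6 (r(o, S) = -3 - 3 = -6)
a(U) = -4 + 2*U**2/(5 + U) (a(U) = -4 + ((2*U)/(5 + U))*U = -4 + (2*U/(5 + U))*U = -4 + 2*U**2/(5 + U))
M*a(r(-4, 6)) = 5*(2*(-10 + (-6)**2 - 2*(-6))/(5 - 6))/2 = 5*(2*(-10 + 36 + 12)/(-1))/2 = 5*(2*(-1)*38)/2 = (5/2)*(-76) = -190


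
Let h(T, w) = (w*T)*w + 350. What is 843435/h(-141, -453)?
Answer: -843435/28934119 ≈ -0.029150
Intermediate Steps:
h(T, w) = 350 + T*w**2 (h(T, w) = (T*w)*w + 350 = T*w**2 + 350 = 350 + T*w**2)
843435/h(-141, -453) = 843435/(350 - 141*(-453)**2) = 843435/(350 - 141*205209) = 843435/(350 - 28934469) = 843435/(-28934119) = 843435*(-1/28934119) = -843435/28934119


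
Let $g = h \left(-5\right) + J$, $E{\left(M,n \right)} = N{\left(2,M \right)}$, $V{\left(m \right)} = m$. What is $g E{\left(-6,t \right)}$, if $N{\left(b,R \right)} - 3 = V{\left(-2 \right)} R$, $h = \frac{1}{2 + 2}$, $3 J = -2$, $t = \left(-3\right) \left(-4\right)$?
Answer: $- \frac{115}{4} \approx -28.75$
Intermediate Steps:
$t = 12$
$J = - \frac{2}{3}$ ($J = \frac{1}{3} \left(-2\right) = - \frac{2}{3} \approx -0.66667$)
$h = \frac{1}{4} \approx 0.25$
$N{\left(b,R \right)} = 3 - 2 R$
$E{\left(M,n \right)} = 3 - 2 M$
$g = - \frac{23}{12}$ ($g = \frac{1}{4} \left(-5\right) - \frac{2}{3} = - \frac{5}{4} - \frac{2}{3} = - \frac{23}{12} \approx -1.9167$)
$g E{\left(-6,t \right)} = - \frac{23 \left(3 - -12\right)}{12} = - \frac{23 \left(3 + 12\right)}{12} = \left(- \frac{23}{12}\right) 15 = - \frac{115}{4}$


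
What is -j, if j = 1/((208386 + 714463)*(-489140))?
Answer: 1/451402359860 ≈ 2.2153e-12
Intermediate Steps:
j = -1/451402359860 (j = -1/489140/922849 = (1/922849)*(-1/489140) = -1/451402359860 ≈ -2.2153e-12)
-j = -1*(-1/451402359860) = 1/451402359860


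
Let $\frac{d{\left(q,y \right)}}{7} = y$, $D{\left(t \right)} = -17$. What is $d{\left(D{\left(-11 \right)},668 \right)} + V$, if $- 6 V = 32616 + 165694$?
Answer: $- \frac{85127}{3} \approx -28376.0$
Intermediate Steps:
$d{\left(q,y \right)} = 7 y$
$V = - \frac{99155}{3}$ ($V = - \frac{32616 + 165694}{6} = \left(- \frac{1}{6}\right) 198310 = - \frac{99155}{3} \approx -33052.0$)
$d{\left(D{\left(-11 \right)},668 \right)} + V = 7 \cdot 668 - \frac{99155}{3} = 4676 - \frac{99155}{3} = - \frac{85127}{3}$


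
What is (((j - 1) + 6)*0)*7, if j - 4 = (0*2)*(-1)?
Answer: 0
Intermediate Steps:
j = 4 (j = 4 + (0*2)*(-1) = 4 + 0*(-1) = 4 + 0 = 4)
(((j - 1) + 6)*0)*7 = (((4 - 1) + 6)*0)*7 = ((3 + 6)*0)*7 = (9*0)*7 = 0*7 = 0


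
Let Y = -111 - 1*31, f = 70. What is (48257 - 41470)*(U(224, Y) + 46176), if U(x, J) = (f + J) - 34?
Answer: 312677090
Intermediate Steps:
Y = -142 (Y = -111 - 31 = -142)
U(x, J) = 36 + J (U(x, J) = (70 + J) - 34 = 36 + J)
(48257 - 41470)*(U(224, Y) + 46176) = (48257 - 41470)*((36 - 142) + 46176) = 6787*(-106 + 46176) = 6787*46070 = 312677090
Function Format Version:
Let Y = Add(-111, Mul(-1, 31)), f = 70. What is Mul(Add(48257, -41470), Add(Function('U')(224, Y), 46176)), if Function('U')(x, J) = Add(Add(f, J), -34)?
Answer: 312677090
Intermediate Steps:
Y = -142 (Y = Add(-111, -31) = -142)
Function('U')(x, J) = Add(36, J) (Function('U')(x, J) = Add(Add(70, J), -34) = Add(36, J))
Mul(Add(48257, -41470), Add(Function('U')(224, Y), 46176)) = Mul(Add(48257, -41470), Add(Add(36, -142), 46176)) = Mul(6787, Add(-106, 46176)) = Mul(6787, 46070) = 312677090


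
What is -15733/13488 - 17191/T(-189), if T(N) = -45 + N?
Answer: 38031781/526032 ≈ 72.299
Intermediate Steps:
-15733/13488 - 17191/T(-189) = -15733/13488 - 17191/(-45 - 189) = -15733*1/13488 - 17191/(-234) = -15733/13488 - 17191*(-1/234) = -15733/13488 + 17191/234 = 38031781/526032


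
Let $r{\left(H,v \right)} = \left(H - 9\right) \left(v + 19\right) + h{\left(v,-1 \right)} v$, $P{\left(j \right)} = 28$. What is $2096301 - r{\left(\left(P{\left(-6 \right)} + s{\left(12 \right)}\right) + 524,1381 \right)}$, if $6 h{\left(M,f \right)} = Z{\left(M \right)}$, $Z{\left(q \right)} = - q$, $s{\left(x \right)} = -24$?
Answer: $\frac{10125367}{6} \approx 1.6876 \cdot 10^{6}$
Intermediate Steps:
$h{\left(M,f \right)} = - \frac{M}{6}$ ($h{\left(M,f \right)} = \frac{\left(-1\right) M}{6} = - \frac{M}{6}$)
$r{\left(H,v \right)} = - \frac{v^{2}}{6} + \left(-9 + H\right) \left(19 + v\right)$ ($r{\left(H,v \right)} = \left(H - 9\right) \left(v + 19\right) + - \frac{v}{6} v = \left(-9 + H\right) \left(19 + v\right) - \frac{v^{2}}{6} = - \frac{v^{2}}{6} + \left(-9 + H\right) \left(19 + v\right)$)
$2096301 - r{\left(\left(P{\left(-6 \right)} + s{\left(12 \right)}\right) + 524,1381 \right)} = 2096301 - \left(-171 - 12429 + 19 \left(\left(28 - 24\right) + 524\right) - \frac{1381^{2}}{6} + \left(\left(28 - 24\right) + 524\right) 1381\right) = 2096301 - \left(-171 - 12429 + 19 \left(4 + 524\right) - \frac{1907161}{6} + \left(4 + 524\right) 1381\right) = 2096301 - \left(-171 - 12429 + 19 \cdot 528 - \frac{1907161}{6} + 528 \cdot 1381\right) = 2096301 - \left(-171 - 12429 + 10032 - \frac{1907161}{6} + 729168\right) = 2096301 - \frac{2452439}{6} = \frac{10125367}{6}$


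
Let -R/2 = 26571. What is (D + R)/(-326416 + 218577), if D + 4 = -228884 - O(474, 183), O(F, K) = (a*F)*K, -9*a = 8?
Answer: 204926/107839 ≈ 1.9003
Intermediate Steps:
a = -8/9 (a = -⅑*8 = -8/9 ≈ -0.88889)
O(F, K) = -8*F*K/9 (O(F, K) = (-8*F/9)*K = -8*F*K/9)
R = -53142 (R = -2*26571 = -53142)
D = -151784 (D = -4 + (-228884 - (-8)*474*183/9) = -4 + (-228884 - 1*(-77104)) = -4 + (-228884 + 77104) = -4 - 151780 = -151784)
(D + R)/(-326416 + 218577) = (-151784 - 53142)/(-326416 + 218577) = -204926/(-107839) = -204926*(-1/107839) = 204926/107839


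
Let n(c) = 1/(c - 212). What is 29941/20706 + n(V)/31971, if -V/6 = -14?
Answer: 6807065239/4707495296 ≈ 1.4460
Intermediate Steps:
V = 84 (V = -6*(-14) = 84)
n(c) = 1/(-212 + c)
29941/20706 + n(V)/31971 = 29941/20706 + 1/((-212 + 84)*31971) = 29941*(1/20706) + (1/31971)/(-128) = 29941/20706 - 1/128*1/31971 = 29941/20706 - 1/4092288 = 6807065239/4707495296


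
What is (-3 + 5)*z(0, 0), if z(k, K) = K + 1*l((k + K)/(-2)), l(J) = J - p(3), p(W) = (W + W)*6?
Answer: -72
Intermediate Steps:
p(W) = 12*W (p(W) = (2*W)*6 = 12*W)
l(J) = -36 + J (l(J) = J - 12*3 = J - 1*36 = J - 36 = -36 + J)
z(k, K) = -36 + K/2 - k/2 (z(k, K) = K + 1*(-36 + (k + K)/(-2)) = K + 1*(-36 + (K + k)*(-1/2)) = K + 1*(-36 + (-K/2 - k/2)) = K + 1*(-36 - K/2 - k/2) = K + (-36 - K/2 - k/2) = -36 + K/2 - k/2)
(-3 + 5)*z(0, 0) = (-3 + 5)*(-36 + (1/2)*0 - 1/2*0) = 2*(-36 + 0 + 0) = 2*(-36) = -72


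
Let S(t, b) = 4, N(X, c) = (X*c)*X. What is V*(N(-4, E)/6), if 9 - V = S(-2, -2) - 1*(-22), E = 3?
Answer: -136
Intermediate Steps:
N(X, c) = c*X²
V = -17 (V = 9 - (4 - 1*(-22)) = 9 - (4 + 22) = 9 - 1*26 = 9 - 26 = -17)
V*(N(-4, E)/6) = -17*3*(-4)²/6 = -17*3*16/6 = -816/6 = -17*8 = -136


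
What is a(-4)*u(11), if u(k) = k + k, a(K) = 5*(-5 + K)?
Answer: -990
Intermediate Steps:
a(K) = -25 + 5*K
u(k) = 2*k
a(-4)*u(11) = (-25 + 5*(-4))*(2*11) = (-25 - 20)*22 = -45*22 = -990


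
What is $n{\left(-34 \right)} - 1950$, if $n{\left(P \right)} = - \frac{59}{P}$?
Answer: $- \frac{66241}{34} \approx -1948.3$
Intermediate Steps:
$n{\left(-34 \right)} - 1950 = - \frac{59}{-34} - 1950 = \left(-59\right) \left(- \frac{1}{34}\right) - 1950 = \frac{59}{34} - 1950 = - \frac{66241}{34}$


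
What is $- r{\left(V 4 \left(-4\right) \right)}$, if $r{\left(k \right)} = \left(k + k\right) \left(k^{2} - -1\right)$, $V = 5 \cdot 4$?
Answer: $65536640$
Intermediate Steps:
$V = 20$
$r{\left(k \right)} = 2 k \left(1 + k^{2}\right)$ ($r{\left(k \right)} = 2 k \left(k^{2} + 1\right) = 2 k \left(1 + k^{2}\right)$)
$- r{\left(V 4 \left(-4\right) \right)} = - 2 \cdot 20 \cdot 4 \left(-4\right) \left(1 + \left(20 \cdot 4 \left(-4\right)\right)^{2}\right) = - 2 \cdot 80 \left(-4\right) \left(1 + \left(80 \left(-4\right)\right)^{2}\right) = - 2 \left(-320\right) \left(1 + \left(-320\right)^{2}\right) = - 2 \left(-320\right) \left(1 + 102400\right) = - 2 \left(-320\right) 102401 = \left(-1\right) \left(-65536640\right) = 65536640$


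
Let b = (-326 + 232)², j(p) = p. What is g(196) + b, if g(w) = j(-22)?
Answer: 8814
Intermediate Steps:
g(w) = -22
b = 8836 (b = (-94)² = 8836)
g(196) + b = -22 + 8836 = 8814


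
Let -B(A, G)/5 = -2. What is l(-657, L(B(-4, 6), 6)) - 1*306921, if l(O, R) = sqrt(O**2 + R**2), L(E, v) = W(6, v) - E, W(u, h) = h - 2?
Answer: -306921 + 3*sqrt(47965) ≈ -3.0626e+5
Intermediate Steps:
B(A, G) = 10 (B(A, G) = -5*(-2) = 10)
W(u, h) = -2 + h
L(E, v) = -2 + v - E (L(E, v) = (-2 + v) - E = -2 + v - E)
l(-657, L(B(-4, 6), 6)) - 1*306921 = sqrt((-657)**2 + (-2 + 6 - 1*10)**2) - 1*306921 = sqrt(431649 + (-2 + 6 - 10)**2) - 306921 = sqrt(431649 + (-6)**2) - 306921 = sqrt(431649 + 36) - 306921 = sqrt(431685) - 306921 = 3*sqrt(47965) - 306921 = -306921 + 3*sqrt(47965)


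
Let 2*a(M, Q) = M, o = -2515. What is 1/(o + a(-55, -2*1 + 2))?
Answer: -2/5085 ≈ -0.00039331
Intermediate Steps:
a(M, Q) = M/2
1/(o + a(-55, -2*1 + 2)) = 1/(-2515 + (1/2)*(-55)) = 1/(-2515 - 55/2) = 1/(-5085/2) = -2/5085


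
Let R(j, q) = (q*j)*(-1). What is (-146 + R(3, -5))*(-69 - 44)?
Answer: 14803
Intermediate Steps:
R(j, q) = -j*q (R(j, q) = (j*q)*(-1) = -j*q)
(-146 + R(3, -5))*(-69 - 44) = (-146 - 1*3*(-5))*(-69 - 44) = (-146 + 15)*(-113) = -131*(-113) = 14803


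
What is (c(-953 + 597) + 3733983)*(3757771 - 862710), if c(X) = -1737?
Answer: 10805079837006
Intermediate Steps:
(c(-953 + 597) + 3733983)*(3757771 - 862710) = (-1737 + 3733983)*(3757771 - 862710) = 3732246*2895061 = 10805079837006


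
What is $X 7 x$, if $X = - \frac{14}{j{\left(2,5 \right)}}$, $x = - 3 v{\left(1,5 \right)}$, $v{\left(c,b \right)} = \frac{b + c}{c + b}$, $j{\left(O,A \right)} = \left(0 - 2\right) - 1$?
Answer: $-98$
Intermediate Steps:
$j{\left(O,A \right)} = -3$ ($j{\left(O,A \right)} = -2 - 1 = -3$)
$v{\left(c,b \right)} = 1$ ($v{\left(c,b \right)} = \frac{b + c}{b + c} = 1$)
$x = -3$ ($x = \left(-3\right) 1 = -3$)
$X = \frac{14}{3}$ ($X = - \frac{14}{-3} = \left(-14\right) \left(- \frac{1}{3}\right) = \frac{14}{3} \approx 4.6667$)
$X 7 x = \frac{14}{3} \cdot 7 \left(-3\right) = \frac{98}{3} \left(-3\right) = -98$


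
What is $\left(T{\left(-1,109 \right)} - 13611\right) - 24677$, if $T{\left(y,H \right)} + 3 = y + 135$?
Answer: $-38157$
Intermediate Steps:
$T{\left(y,H \right)} = 132 + y$ ($T{\left(y,H \right)} = -3 + \left(y + 135\right) = -3 + \left(135 + y\right) = 132 + y$)
$\left(T{\left(-1,109 \right)} - 13611\right) - 24677 = \left(\left(132 - 1\right) - 13611\right) - 24677 = \left(131 - 13611\right) - 24677 = -13480 - 24677 = -38157$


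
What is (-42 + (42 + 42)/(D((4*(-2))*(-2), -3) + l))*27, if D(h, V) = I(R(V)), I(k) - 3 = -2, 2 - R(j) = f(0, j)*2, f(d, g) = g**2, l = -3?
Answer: -2268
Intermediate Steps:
R(j) = 2 - 2*j**2 (R(j) = 2 - j**2*2 = 2 - 2*j**2)
I(k) = 1 (I(k) = 3 - 2 = 1)
D(h, V) = 1
(-42 + (42 + 42)/(D((4*(-2))*(-2), -3) + l))*27 = (-42 + (42 + 42)/(1 - 3))*27 = (-42 + 84/(-2))*27 = (-42 + 84*(-1/2))*27 = (-42 - 42)*27 = -84*27 = -2268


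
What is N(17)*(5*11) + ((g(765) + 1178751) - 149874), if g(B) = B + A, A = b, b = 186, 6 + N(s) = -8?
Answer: 1029058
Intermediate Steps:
N(s) = -14 (N(s) = -6 - 8 = -14)
A = 186
g(B) = 186 + B (g(B) = B + 186 = 186 + B)
N(17)*(5*11) + ((g(765) + 1178751) - 149874) = -70*11 + (((186 + 765) + 1178751) - 149874) = -14*55 + ((951 + 1178751) - 149874) = -770 + (1179702 - 149874) = -770 + 1029828 = 1029058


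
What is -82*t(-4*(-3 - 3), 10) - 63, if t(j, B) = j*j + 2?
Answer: -47459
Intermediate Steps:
t(j, B) = 2 + j² (t(j, B) = j² + 2 = 2 + j²)
-82*t(-4*(-3 - 3), 10) - 63 = -82*(2 + (-4*(-3 - 3))²) - 63 = -82*(2 + (-4*(-6))²) - 63 = -82*(2 + 24²) - 63 = -82*(2 + 576) - 63 = -82*578 - 63 = -47396 - 63 = -47459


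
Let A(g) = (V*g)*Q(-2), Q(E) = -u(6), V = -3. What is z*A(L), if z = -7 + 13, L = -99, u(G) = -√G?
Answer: 1782*√6 ≈ 4365.0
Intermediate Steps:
Q(E) = √6 (Q(E) = -(-1)*√6 = √6)
A(g) = -3*g*√6 (A(g) = (-3*g)*√6 = -3*g*√6)
z = 6
z*A(L) = 6*(-3*(-99)*√6) = 6*(297*√6) = 1782*√6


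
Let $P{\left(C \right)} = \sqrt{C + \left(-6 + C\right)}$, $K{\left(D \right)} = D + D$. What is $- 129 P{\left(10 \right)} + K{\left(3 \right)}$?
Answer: $6 - 129 \sqrt{14} \approx -476.67$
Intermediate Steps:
$K{\left(D \right)} = 2 D$
$P{\left(C \right)} = \sqrt{-6 + 2 C}$
$- 129 P{\left(10 \right)} + K{\left(3 \right)} = - 129 \sqrt{-6 + 2 \cdot 10} + 2 \cdot 3 = - 129 \sqrt{-6 + 20} + 6 = - 129 \sqrt{14} + 6 = 6 - 129 \sqrt{14}$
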